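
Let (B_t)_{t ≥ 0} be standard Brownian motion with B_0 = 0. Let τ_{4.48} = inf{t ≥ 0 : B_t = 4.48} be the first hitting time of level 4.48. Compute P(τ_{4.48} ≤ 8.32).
P(τ_{4.48} ≤ 8.32) = 2(1 − Φ(4.48/√8.32)) = 2(1 − Φ(1.5532)) ≈ 0.1204

By the reflection principle for standard BM, P(τ_b ≤ t) = 2 · P(B_t ≥ b). Since B_t ~ N(0, t), P(B_t ≥ 4.48) = 1 − Φ(4.48/√t) = 1 − Φ(4.48/√8.32) = 1 − Φ(1.5532) ≈ 0.06019. Doubling: P(τ_{4.48} ≤ 8.32) ≈ 2 · 0.06019 = 0.12038 ≈ 0.1204.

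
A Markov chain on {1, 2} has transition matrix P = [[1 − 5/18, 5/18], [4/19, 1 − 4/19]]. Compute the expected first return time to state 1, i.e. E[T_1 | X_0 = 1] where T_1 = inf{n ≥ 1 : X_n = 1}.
E[T_1 | X_0 = 1] = 1/π_1 = 167/72

For an irreducible recurrent Markov chain with stationary distribution π, E[T_i | X_0 = i] = 1/π_i (Kac's formula). Here π_1 = (4/19)/(5/18 + 4/19) = (4/19)/(167/342) = 72/167, so E[T_1 | X_0 = 1] = 1/π_1 = (5/18 + 4/19)/(4/19) = (167/342)/(4/19) = 167/72.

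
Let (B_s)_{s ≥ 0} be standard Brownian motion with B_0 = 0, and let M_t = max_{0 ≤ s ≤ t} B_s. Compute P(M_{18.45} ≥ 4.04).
P(M_{18.45} ≥ 4.04) = 2·P(B_{18.45} ≥ 4.04) = 2(1 − Φ(4.04/√18.45)) ≈ 0.3469

By the reflection principle for Brownian motion, P(M_t ≥ a) = 2 · P(B_t ≥ a) for a ≥ 0. Since B_t ~ N(0, t), P(B_t ≥ 4.04) = 1 − Φ(4.04/√t) = 1 − Φ(4.04/√18.45) = 1 − Φ(0.9406). So
  P(M_{18.45} ≥ 4.04) = 2(1 − Φ(0.9406)) ≈ 0.3469.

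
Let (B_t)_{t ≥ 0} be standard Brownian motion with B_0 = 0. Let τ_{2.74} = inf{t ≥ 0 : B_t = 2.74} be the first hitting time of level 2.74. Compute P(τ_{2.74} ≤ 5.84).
P(τ_{2.74} ≤ 5.84) = 2(1 − Φ(2.74/√5.84)) = 2(1 − Φ(1.1338)) ≈ 0.2569

By the reflection principle for standard BM, P(τ_b ≤ t) = 2 · P(B_t ≥ b). Since B_t ~ N(0, t), P(B_t ≥ 2.74) = 1 − Φ(2.74/√t) = 1 − Φ(2.74/√5.84) = 1 − Φ(1.1338) ≈ 0.12844. Doubling: P(τ_{2.74} ≤ 5.84) ≈ 2 · 0.12844 = 0.25688 ≈ 0.2569.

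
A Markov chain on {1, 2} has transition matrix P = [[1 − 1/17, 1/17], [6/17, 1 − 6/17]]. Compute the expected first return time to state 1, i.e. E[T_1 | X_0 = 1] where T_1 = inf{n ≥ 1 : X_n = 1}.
E[T_1 | X_0 = 1] = 1/π_1 = 7/6

For an irreducible recurrent Markov chain with stationary distribution π, E[T_i | X_0 = i] = 1/π_i (Kac's formula). Here π_1 = (6/17)/(1/17 + 6/17) = (6/17)/(7/17) = 6/7, so E[T_1 | X_0 = 1] = 1/π_1 = (1/17 + 6/17)/(6/17) = (7/17)/(6/17) = 7/6.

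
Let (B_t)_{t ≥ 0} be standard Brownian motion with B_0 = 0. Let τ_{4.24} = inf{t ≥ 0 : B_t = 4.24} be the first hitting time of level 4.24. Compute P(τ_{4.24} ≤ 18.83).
P(τ_{4.24} ≤ 18.83) = 2(1 − Φ(4.24/√18.83)) = 2(1 − Φ(0.9771)) ≈ 0.3285

By the reflection principle for standard BM, P(τ_b ≤ t) = 2 · P(B_t ≥ b). Since B_t ~ N(0, t), P(B_t ≥ 4.24) = 1 − Φ(4.24/√t) = 1 − Φ(4.24/√18.83) = 1 − Φ(0.9771) ≈ 0.16426. Doubling: P(τ_{4.24} ≤ 18.83) ≈ 2 · 0.16426 = 0.32852 ≈ 0.3285.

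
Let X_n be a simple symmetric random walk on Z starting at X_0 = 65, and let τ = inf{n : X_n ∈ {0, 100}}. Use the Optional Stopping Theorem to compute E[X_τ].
E[X_τ] = 65

X_n is a martingale and τ is a bounded-mean stopping time (indeed τ is finite a.s. with bounded expectation since the walk is in a bounded region). By the OST, E[X_τ] = E[X_0] = 65. Equivalently: E[X_τ] = 100 · P(hit 100 first) + 0 · P(hit 0 first) = 100 · (65/100) = 65.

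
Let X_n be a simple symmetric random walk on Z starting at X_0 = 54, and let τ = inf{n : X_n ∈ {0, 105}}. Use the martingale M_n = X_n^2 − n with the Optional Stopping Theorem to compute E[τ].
E[τ] = 2754

M_n = X_n^2 − n is a martingale (since E[X_{n+1}^2 | F_n] = X_n^2 + 1). By OST (τ has finite mean in a bounded region), E[M_τ] = E[M_0] = X_0^2 − 0 = 54^2 = 2916. Also E[M_τ] = E[X_τ^2] − E[τ]. The walk exits at 0 or 105, with P(hit 105 first) = 54/105, so E[X_τ^2] = 105^2 · 54/105 + 0 = 5670. Thus E[τ] = E[X_τ^2] − E[M_τ] = 5670 − 2916 = 2754 = 54(105 − 54) = 2754.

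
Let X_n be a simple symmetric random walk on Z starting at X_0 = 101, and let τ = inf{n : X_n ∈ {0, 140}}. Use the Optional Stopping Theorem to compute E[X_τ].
E[X_τ] = 101

X_n is a martingale and τ is a bounded-mean stopping time (indeed τ is finite a.s. with bounded expectation since the walk is in a bounded region). By the OST, E[X_τ] = E[X_0] = 101. Equivalently: E[X_τ] = 140 · P(hit 140 first) + 0 · P(hit 0 first) = 140 · (101/140) = 101.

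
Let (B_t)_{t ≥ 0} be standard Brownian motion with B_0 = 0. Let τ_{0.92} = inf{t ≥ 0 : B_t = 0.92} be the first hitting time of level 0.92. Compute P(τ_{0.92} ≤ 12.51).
P(τ_{0.92} ≤ 12.51) = 2(1 − Φ(0.92/√12.51)) = 2(1 − Φ(0.2601)) ≈ 0.7948

By the reflection principle for standard BM, P(τ_b ≤ t) = 2 · P(B_t ≥ b). Since B_t ~ N(0, t), P(B_t ≥ 0.92) = 1 − Φ(0.92/√t) = 1 − Φ(0.92/√12.51) = 1 − Φ(0.2601) ≈ 0.39739. Doubling: P(τ_{0.92} ≤ 12.51) ≈ 2 · 0.39739 = 0.79478 ≈ 0.7948.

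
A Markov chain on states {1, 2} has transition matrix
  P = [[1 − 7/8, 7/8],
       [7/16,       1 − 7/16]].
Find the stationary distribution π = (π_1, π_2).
π_1 = 1/3, π_2 = 2/3

Solve πP = π with π_1 + π_2 = 1. From πP = π: π_1 · (1 − 7/8) + π_2 · 7/16 = π_1 ⇒ π_2 · 7/16 = π_1 · 7/8 ⇒ π_2/π_1 = (7/8)/(7/16) = 2. Together with π_1 + π_2 = 1:
  π_1 = (7/16)/(7/8 + 7/16) = (7/16)/(21/16) = 1/3,
  π_2 = (7/8)/(7/8 + 7/16) = (7/8)/(21/16) = 2/3.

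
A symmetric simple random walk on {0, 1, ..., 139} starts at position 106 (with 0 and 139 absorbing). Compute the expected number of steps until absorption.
E[τ | X_0 = 106] = 3498

Let v_k = E[τ | X_0 = k]. Boundary: v_0 = v_139 = 0. Recurrence: v_k = 1 + (v_{k-1} + v_{k+1})/2 for 1 ≤ k ≤ 138. The particular solution to v_k − (v_{k-1} + v_{k+1})/2 = 1 is v_k = −k^2. Adding homogeneous solution A + B k and matching boundaries gives v_k = k (139 − k). Substituting k = 106: v_106 = 106 · 33 = 3498.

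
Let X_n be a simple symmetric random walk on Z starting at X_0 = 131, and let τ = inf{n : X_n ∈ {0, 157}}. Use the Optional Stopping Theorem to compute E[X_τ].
E[X_τ] = 131

X_n is a martingale and τ is a bounded-mean stopping time (indeed τ is finite a.s. with bounded expectation since the walk is in a bounded region). By the OST, E[X_τ] = E[X_0] = 131. Equivalently: E[X_τ] = 157 · P(hit 157 first) + 0 · P(hit 0 first) = 157 · (131/157) = 131.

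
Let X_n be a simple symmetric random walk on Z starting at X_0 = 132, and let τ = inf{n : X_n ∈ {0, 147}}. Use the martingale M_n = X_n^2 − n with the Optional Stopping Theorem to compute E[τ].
E[τ] = 1980

M_n = X_n^2 − n is a martingale (since E[X_{n+1}^2 | F_n] = X_n^2 + 1). By OST (τ has finite mean in a bounded region), E[M_τ] = E[M_0] = X_0^2 − 0 = 132^2 = 17424. Also E[M_τ] = E[X_τ^2] − E[τ]. The walk exits at 0 or 147, with P(hit 147 first) = 132/147, so E[X_τ^2] = 147^2 · 132/147 + 0 = 19404. Thus E[τ] = E[X_τ^2] − E[M_τ] = 19404 − 17424 = 1980 = 132(147 − 132) = 1980.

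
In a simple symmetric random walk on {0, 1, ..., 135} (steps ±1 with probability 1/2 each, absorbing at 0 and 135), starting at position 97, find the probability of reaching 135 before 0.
P(hit 135 before 0) = 97/135

Let u_k = P(hit 135 before 0 | start at k). Then u_0 = 0, u_135 = 1, and u_k = u_{k-1}/2 + u_{k+1}/2 for 1 ≤ k ≤ 134. This harmonic recurrence is solved by u_k = k/135, giving u_97 = 97/135.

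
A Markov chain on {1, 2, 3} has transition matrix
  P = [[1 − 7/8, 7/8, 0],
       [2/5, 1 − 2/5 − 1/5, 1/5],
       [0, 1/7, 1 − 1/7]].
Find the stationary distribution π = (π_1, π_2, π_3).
π = (4/25, 7/20, 49/100)

This is a birth-death chain on three states, which satisfies detailed balance: π_1 · P_{12} = π_2 · P_{21} and π_2 · P_{23} = π_3 · P_{32}.
From π_1 · 7/8 = π_2 · 2/5: π_2/π_1 = (7/8)/(2/5) = 35/16.
From π_2 · 1/5 = π_3 · 1/7: π_3/π_2 = (1/5)/(1/7) = 7/5.
Take π_1 proportional to 1; then unnormalized π = (1, 35/16, 49/16). Normalize by dividing by the sum 25/4:
  π = (4/25, 7/20, 49/100).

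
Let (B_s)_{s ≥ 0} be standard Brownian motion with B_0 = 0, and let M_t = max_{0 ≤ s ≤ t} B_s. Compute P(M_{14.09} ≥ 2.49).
P(M_{14.09} ≥ 2.49) = 2·P(B_{14.09} ≥ 2.49) = 2(1 − Φ(2.49/√14.09)) ≈ 0.5071

By the reflection principle for Brownian motion, P(M_t ≥ a) = 2 · P(B_t ≥ a) for a ≥ 0. Since B_t ~ N(0, t), P(B_t ≥ 2.49) = 1 − Φ(2.49/√t) = 1 − Φ(2.49/√14.09) = 1 − Φ(0.6634). So
  P(M_{14.09} ≥ 2.49) = 2(1 − Φ(0.6634)) ≈ 0.5071.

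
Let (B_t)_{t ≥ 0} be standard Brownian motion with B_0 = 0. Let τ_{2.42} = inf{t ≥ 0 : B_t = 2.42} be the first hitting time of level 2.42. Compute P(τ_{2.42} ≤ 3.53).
P(τ_{2.42} ≤ 3.53) = 2(1 − Φ(2.42/√3.53)) = 2(1 − Φ(1.2880)) ≈ 0.1977

By the reflection principle for standard BM, P(τ_b ≤ t) = 2 · P(B_t ≥ b). Since B_t ~ N(0, t), P(B_t ≥ 2.42) = 1 − Φ(2.42/√t) = 1 − Φ(2.42/√3.53) = 1 − Φ(1.2880) ≈ 0.09887. Doubling: P(τ_{2.42} ≤ 3.53) ≈ 2 · 0.09887 = 0.19774 ≈ 0.1977.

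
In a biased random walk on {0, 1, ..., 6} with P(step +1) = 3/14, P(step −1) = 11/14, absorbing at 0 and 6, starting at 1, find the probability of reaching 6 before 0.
P(hit 6 before 0) = (1 − (11/3)^1) / (1 − (11/3)^6) = 243/221354

Let u_k denote P(reach 6 before 0 | start at k). Boundary: u_0 = 0, u_6 = 1. Recurrence: u_k = 3/14·u_{k+1} + 11/14·u_{k-1} for 1 ≤ k ≤ 5. Try u_k = A + B·r^k with r = q/p = (11/14)/(3/14) = 11/3. Substitution satisfies the recurrence; boundary conditions give:
  u_k = (1 − r^k) / (1 − r^N) = (1 − (11/3)^1) / (1 − (11/3)^6) = 243/221354.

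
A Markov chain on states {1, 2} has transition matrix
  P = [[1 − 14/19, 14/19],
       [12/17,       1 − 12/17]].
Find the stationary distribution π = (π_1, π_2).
π_1 = 114/233, π_2 = 119/233

Solve πP = π with π_1 + π_2 = 1. From πP = π: π_1 · (1 − 14/19) + π_2 · 12/17 = π_1 ⇒ π_2 · 12/17 = π_1 · 14/19 ⇒ π_2/π_1 = (14/19)/(12/17) = 119/114. Together with π_1 + π_2 = 1:
  π_1 = (12/17)/(14/19 + 12/17) = (12/17)/(466/323) = 114/233,
  π_2 = (14/19)/(14/19 + 12/17) = (14/19)/(466/323) = 119/233.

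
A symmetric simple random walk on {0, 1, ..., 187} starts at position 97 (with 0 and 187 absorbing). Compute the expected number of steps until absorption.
E[τ | X_0 = 97] = 8730

Let v_k = E[τ | X_0 = k]. Boundary: v_0 = v_187 = 0. Recurrence: v_k = 1 + (v_{k-1} + v_{k+1})/2 for 1 ≤ k ≤ 186. The particular solution to v_k − (v_{k-1} + v_{k+1})/2 = 1 is v_k = −k^2. Adding homogeneous solution A + B k and matching boundaries gives v_k = k (187 − k). Substituting k = 97: v_97 = 97 · 90 = 8730.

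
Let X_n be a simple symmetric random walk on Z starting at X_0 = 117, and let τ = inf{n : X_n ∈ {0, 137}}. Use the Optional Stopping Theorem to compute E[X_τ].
E[X_τ] = 117

X_n is a martingale and τ is a bounded-mean stopping time (indeed τ is finite a.s. with bounded expectation since the walk is in a bounded region). By the OST, E[X_τ] = E[X_0] = 117. Equivalently: E[X_τ] = 137 · P(hit 137 first) + 0 · P(hit 0 first) = 137 · (117/137) = 117.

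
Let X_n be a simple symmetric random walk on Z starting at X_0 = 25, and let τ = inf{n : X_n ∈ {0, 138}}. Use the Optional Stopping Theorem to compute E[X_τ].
E[X_τ] = 25

X_n is a martingale and τ is a bounded-mean stopping time (indeed τ is finite a.s. with bounded expectation since the walk is in a bounded region). By the OST, E[X_τ] = E[X_0] = 25. Equivalently: E[X_τ] = 138 · P(hit 138 first) + 0 · P(hit 0 first) = 138 · (25/138) = 25.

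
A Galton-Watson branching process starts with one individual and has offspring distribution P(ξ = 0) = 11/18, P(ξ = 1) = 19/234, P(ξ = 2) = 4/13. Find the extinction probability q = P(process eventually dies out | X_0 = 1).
q = 1

Mean offspring μ = 0·11/18 + 1·19/234 + 2·4/13 = 163/234 ≤ 1. For μ ≤ 1 with offspring not concentrated at 1, the Galton-Watson process goes extinct almost surely, so q = 1.
(Algebraic check: The pgf is f(s) = 11/18 + 19/234·s + 4/13·s². The extinction probability q is the smallest fixed point of f in [0, 1]. Setting s = f(s):
  4/13·s² + (19/234 − 1)·s + 11/18 = 0
  4/13·s² − (11/18 + 4/13)·s + 11/18 = 0
which factors as (s − 1)·(4/13·s − 11/18) = 0, giving roots s = 1 and s = (11/18)/(4/13) = 143/72. Since 143/72 ≥ 1, the smallest root in [0, 1] is s = 1.)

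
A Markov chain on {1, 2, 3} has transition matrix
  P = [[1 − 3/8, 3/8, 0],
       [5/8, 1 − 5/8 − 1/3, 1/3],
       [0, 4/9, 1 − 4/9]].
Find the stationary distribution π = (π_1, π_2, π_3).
π = (20/41, 12/41, 9/41)

This is a birth-death chain on three states, which satisfies detailed balance: π_1 · P_{12} = π_2 · P_{21} and π_2 · P_{23} = π_3 · P_{32}.
From π_1 · 3/8 = π_2 · 5/8: π_2/π_1 = (3/8)/(5/8) = 3/5.
From π_2 · 1/3 = π_3 · 4/9: π_3/π_2 = (1/3)/(4/9) = 3/4.
Take π_1 proportional to 1; then unnormalized π = (1, 3/5, 9/20). Normalize by dividing by the sum 41/20:
  π = (20/41, 12/41, 9/41).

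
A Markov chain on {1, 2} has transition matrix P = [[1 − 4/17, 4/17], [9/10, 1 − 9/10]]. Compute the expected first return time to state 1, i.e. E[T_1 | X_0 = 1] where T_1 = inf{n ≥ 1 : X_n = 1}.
E[T_1 | X_0 = 1] = 1/π_1 = 193/153

For an irreducible recurrent Markov chain with stationary distribution π, E[T_i | X_0 = i] = 1/π_i (Kac's formula). Here π_1 = (9/10)/(4/17 + 9/10) = (9/10)/(193/170) = 153/193, so E[T_1 | X_0 = 1] = 1/π_1 = (4/17 + 9/10)/(9/10) = (193/170)/(9/10) = 193/153.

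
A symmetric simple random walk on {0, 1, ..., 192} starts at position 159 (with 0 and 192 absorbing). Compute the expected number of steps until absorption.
E[τ | X_0 = 159] = 5247

Let v_k = E[τ | X_0 = k]. Boundary: v_0 = v_192 = 0. Recurrence: v_k = 1 + (v_{k-1} + v_{k+1})/2 for 1 ≤ k ≤ 191. The particular solution to v_k − (v_{k-1} + v_{k+1})/2 = 1 is v_k = −k^2. Adding homogeneous solution A + B k and matching boundaries gives v_k = k (192 − k). Substituting k = 159: v_159 = 159 · 33 = 5247.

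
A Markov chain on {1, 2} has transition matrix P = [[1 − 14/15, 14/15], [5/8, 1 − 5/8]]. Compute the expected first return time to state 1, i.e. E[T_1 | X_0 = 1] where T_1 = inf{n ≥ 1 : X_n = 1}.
E[T_1 | X_0 = 1] = 1/π_1 = 187/75

For an irreducible recurrent Markov chain with stationary distribution π, E[T_i | X_0 = i] = 1/π_i (Kac's formula). Here π_1 = (5/8)/(14/15 + 5/8) = (5/8)/(187/120) = 75/187, so E[T_1 | X_0 = 1] = 1/π_1 = (14/15 + 5/8)/(5/8) = (187/120)/(5/8) = 187/75.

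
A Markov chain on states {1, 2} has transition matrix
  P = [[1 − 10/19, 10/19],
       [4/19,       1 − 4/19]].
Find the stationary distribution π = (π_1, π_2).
π_1 = 2/7, π_2 = 5/7

Solve πP = π with π_1 + π_2 = 1. From πP = π: π_1 · (1 − 10/19) + π_2 · 4/19 = π_1 ⇒ π_2 · 4/19 = π_1 · 10/19 ⇒ π_2/π_1 = (10/19)/(4/19) = 5/2. Together with π_1 + π_2 = 1:
  π_1 = (4/19)/(10/19 + 4/19) = (4/19)/(14/19) = 2/7,
  π_2 = (10/19)/(10/19 + 4/19) = (10/19)/(14/19) = 5/7.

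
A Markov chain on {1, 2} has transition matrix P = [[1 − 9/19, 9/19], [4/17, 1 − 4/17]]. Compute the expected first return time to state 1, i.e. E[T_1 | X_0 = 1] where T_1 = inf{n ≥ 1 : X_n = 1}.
E[T_1 | X_0 = 1] = 1/π_1 = 229/76

For an irreducible recurrent Markov chain with stationary distribution π, E[T_i | X_0 = i] = 1/π_i (Kac's formula). Here π_1 = (4/17)/(9/19 + 4/17) = (4/17)/(229/323) = 76/229, so E[T_1 | X_0 = 1] = 1/π_1 = (9/19 + 4/17)/(4/17) = (229/323)/(4/17) = 229/76.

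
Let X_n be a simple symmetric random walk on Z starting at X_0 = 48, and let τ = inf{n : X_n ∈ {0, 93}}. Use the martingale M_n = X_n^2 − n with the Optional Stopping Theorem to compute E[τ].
E[τ] = 2160

M_n = X_n^2 − n is a martingale (since E[X_{n+1}^2 | F_n] = X_n^2 + 1). By OST (τ has finite mean in a bounded region), E[M_τ] = E[M_0] = X_0^2 − 0 = 48^2 = 2304. Also E[M_τ] = E[X_τ^2] − E[τ]. The walk exits at 0 or 93, with P(hit 93 first) = 48/93, so E[X_τ^2] = 93^2 · 48/93 + 0 = 4464. Thus E[τ] = E[X_τ^2] − E[M_τ] = 4464 − 2304 = 2160 = 48(93 − 48) = 2160.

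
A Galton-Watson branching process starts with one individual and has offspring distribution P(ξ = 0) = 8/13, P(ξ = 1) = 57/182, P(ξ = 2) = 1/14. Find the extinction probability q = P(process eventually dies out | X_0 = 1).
q = 1

Mean offspring μ = 0·8/13 + 1·57/182 + 2·1/14 = 83/182 ≤ 1. For μ ≤ 1 with offspring not concentrated at 1, the Galton-Watson process goes extinct almost surely, so q = 1.
(Algebraic check: The pgf is f(s) = 8/13 + 57/182·s + 1/14·s². The extinction probability q is the smallest fixed point of f in [0, 1]. Setting s = f(s):
  1/14·s² + (57/182 − 1)·s + 8/13 = 0
  1/14·s² − (8/13 + 1/14)·s + 8/13 = 0
which factors as (s − 1)·(1/14·s − 8/13) = 0, giving roots s = 1 and s = (8/13)/(1/14) = 112/13. Since 112/13 ≥ 1, the smallest root in [0, 1] is s = 1.)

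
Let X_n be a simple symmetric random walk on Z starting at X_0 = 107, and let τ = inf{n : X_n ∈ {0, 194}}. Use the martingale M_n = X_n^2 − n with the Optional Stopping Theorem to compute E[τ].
E[τ] = 9309

M_n = X_n^2 − n is a martingale (since E[X_{n+1}^2 | F_n] = X_n^2 + 1). By OST (τ has finite mean in a bounded region), E[M_τ] = E[M_0] = X_0^2 − 0 = 107^2 = 11449. Also E[M_τ] = E[X_τ^2] − E[τ]. The walk exits at 0 or 194, with P(hit 194 first) = 107/194, so E[X_τ^2] = 194^2 · 107/194 + 0 = 20758. Thus E[τ] = E[X_τ^2] − E[M_τ] = 20758 − 11449 = 9309 = 107(194 − 107) = 9309.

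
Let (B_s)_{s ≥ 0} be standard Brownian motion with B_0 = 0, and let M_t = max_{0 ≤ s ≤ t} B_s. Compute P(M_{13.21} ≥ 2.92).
P(M_{13.21} ≥ 2.92) = 2·P(B_{13.21} ≥ 2.92) = 2(1 − Φ(2.92/√13.21)) ≈ 0.4217

By the reflection principle for Brownian motion, P(M_t ≥ a) = 2 · P(B_t ≥ a) for a ≥ 0. Since B_t ~ N(0, t), P(B_t ≥ 2.92) = 1 − Φ(2.92/√t) = 1 − Φ(2.92/√13.21) = 1 − Φ(0.8034). So
  P(M_{13.21} ≥ 2.92) = 2(1 − Φ(0.8034)) ≈ 0.4217.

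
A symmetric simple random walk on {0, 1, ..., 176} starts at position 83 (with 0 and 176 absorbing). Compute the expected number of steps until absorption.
E[τ | X_0 = 83] = 7719

Let v_k = E[τ | X_0 = k]. Boundary: v_0 = v_176 = 0. Recurrence: v_k = 1 + (v_{k-1} + v_{k+1})/2 for 1 ≤ k ≤ 175. The particular solution to v_k − (v_{k-1} + v_{k+1})/2 = 1 is v_k = −k^2. Adding homogeneous solution A + B k and matching boundaries gives v_k = k (176 − k). Substituting k = 83: v_83 = 83 · 93 = 7719.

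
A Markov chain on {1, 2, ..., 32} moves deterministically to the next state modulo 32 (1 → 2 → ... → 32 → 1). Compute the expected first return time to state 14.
E[T_14 | X_0 = 14] = 32

The chain cycles deterministically, so starting at state 14 it returns in exactly 32 steps. Equivalently, the stationary distribution is uniform π_j = 1/32 for every state j, so by Kac's formula E[T_14] = 1/π_14 = 32.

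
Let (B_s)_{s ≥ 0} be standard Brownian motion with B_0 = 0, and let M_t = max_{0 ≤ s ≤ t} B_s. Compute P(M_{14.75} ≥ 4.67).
P(M_{14.75} ≥ 4.67) = 2·P(B_{14.75} ≥ 4.67) = 2(1 − Φ(4.67/√14.75)) ≈ 0.2240

By the reflection principle for Brownian motion, P(M_t ≥ a) = 2 · P(B_t ≥ a) for a ≥ 0. Since B_t ~ N(0, t), P(B_t ≥ 4.67) = 1 − Φ(4.67/√t) = 1 − Φ(4.67/√14.75) = 1 − Φ(1.2160). So
  P(M_{14.75} ≥ 4.67) = 2(1 − Φ(1.2160)) ≈ 0.2240.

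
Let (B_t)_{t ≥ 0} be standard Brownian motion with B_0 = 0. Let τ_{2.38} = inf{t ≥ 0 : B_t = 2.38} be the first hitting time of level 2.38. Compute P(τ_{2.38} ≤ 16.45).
P(τ_{2.38} ≤ 16.45) = 2(1 − Φ(2.38/√16.45)) = 2(1 − Φ(0.5868)) ≈ 0.5573

By the reflection principle for standard BM, P(τ_b ≤ t) = 2 · P(B_t ≥ b). Since B_t ~ N(0, t), P(B_t ≥ 2.38) = 1 − Φ(2.38/√t) = 1 − Φ(2.38/√16.45) = 1 − Φ(0.5868) ≈ 0.27867. Doubling: P(τ_{2.38} ≤ 16.45) ≈ 2 · 0.27867 = 0.55734 ≈ 0.5573.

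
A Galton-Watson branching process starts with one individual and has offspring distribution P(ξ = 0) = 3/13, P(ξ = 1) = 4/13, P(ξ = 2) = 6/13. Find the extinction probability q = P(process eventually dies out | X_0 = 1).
q = 1/2

The pgf is f(s) = 3/13 + 4/13·s + 6/13·s². The extinction probability q is the smallest fixed point of f in [0, 1]. Setting s = f(s):
  6/13·s² + (4/13 − 1)·s + 3/13 = 0
  6/13·s² − (3/13 + 6/13)·s + 3/13 = 0
which factors as (s − 1)·(6/13·s − 3/13) = 0, giving roots s = 1 and s = (3/13)/(6/13) = 1/2.
Mean offspring μ = 4/13 + 2·6/13 = 16/13 > 1 (supercritical), so q < 1. The extinction probability is the smaller root: q = (3/13)/(6/13) = 1/2.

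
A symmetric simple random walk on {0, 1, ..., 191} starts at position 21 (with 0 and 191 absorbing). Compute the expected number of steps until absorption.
E[τ | X_0 = 21] = 3570

Let v_k = E[τ | X_0 = k]. Boundary: v_0 = v_191 = 0. Recurrence: v_k = 1 + (v_{k-1} + v_{k+1})/2 for 1 ≤ k ≤ 190. The particular solution to v_k − (v_{k-1} + v_{k+1})/2 = 1 is v_k = −k^2. Adding homogeneous solution A + B k and matching boundaries gives v_k = k (191 − k). Substituting k = 21: v_21 = 21 · 170 = 3570.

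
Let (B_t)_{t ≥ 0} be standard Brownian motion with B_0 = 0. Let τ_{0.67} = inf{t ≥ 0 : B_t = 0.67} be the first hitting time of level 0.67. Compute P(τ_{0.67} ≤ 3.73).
P(τ_{0.67} ≤ 3.73) = 2(1 − Φ(0.67/√3.73)) = 2(1 − Φ(0.3469)) ≈ 0.7287

By the reflection principle for standard BM, P(τ_b ≤ t) = 2 · P(B_t ≥ b). Since B_t ~ N(0, t), P(B_t ≥ 0.67) = 1 − Φ(0.67/√t) = 1 − Φ(0.67/√3.73) = 1 − Φ(0.3469) ≈ 0.36433. Doubling: P(τ_{0.67} ≤ 3.73) ≈ 2 · 0.36433 = 0.72866 ≈ 0.7287.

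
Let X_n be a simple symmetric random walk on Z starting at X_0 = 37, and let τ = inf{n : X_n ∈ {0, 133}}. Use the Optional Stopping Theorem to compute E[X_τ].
E[X_τ] = 37

X_n is a martingale and τ is a bounded-mean stopping time (indeed τ is finite a.s. with bounded expectation since the walk is in a bounded region). By the OST, E[X_τ] = E[X_0] = 37. Equivalently: E[X_τ] = 133 · P(hit 133 first) + 0 · P(hit 0 first) = 133 · (37/133) = 37.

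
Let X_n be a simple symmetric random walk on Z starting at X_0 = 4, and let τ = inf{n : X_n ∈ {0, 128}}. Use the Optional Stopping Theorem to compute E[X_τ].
E[X_τ] = 4

X_n is a martingale and τ is a bounded-mean stopping time (indeed τ is finite a.s. with bounded expectation since the walk is in a bounded region). By the OST, E[X_τ] = E[X_0] = 4. Equivalently: E[X_τ] = 128 · P(hit 128 first) + 0 · P(hit 0 first) = 128 · (4/128) = 4.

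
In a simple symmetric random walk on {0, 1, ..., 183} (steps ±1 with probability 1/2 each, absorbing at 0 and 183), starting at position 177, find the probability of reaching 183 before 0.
P(hit 183 before 0) = 177/183 = 59/61

Let u_k = P(hit 183 before 0 | start at k). Then u_0 = 0, u_183 = 1, and u_k = u_{k-1}/2 + u_{k+1}/2 for 1 ≤ k ≤ 182. This harmonic recurrence is solved by u_k = k/183, giving u_177 = 177/183 = 59/61.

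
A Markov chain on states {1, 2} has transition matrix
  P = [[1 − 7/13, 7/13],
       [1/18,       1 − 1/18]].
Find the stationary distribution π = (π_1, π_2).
π_1 = 13/139, π_2 = 126/139

Solve πP = π with π_1 + π_2 = 1. From πP = π: π_1 · (1 − 7/13) + π_2 · 1/18 = π_1 ⇒ π_2 · 1/18 = π_1 · 7/13 ⇒ π_2/π_1 = (7/13)/(1/18) = 126/13. Together with π_1 + π_2 = 1:
  π_1 = (1/18)/(7/13 + 1/18) = (1/18)/(139/234) = 13/139,
  π_2 = (7/13)/(7/13 + 1/18) = (7/13)/(139/234) = 126/139.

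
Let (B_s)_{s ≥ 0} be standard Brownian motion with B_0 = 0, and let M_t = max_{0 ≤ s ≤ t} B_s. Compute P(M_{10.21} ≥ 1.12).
P(M_{10.21} ≥ 1.12) = 2·P(B_{10.21} ≥ 1.12) = 2(1 − Φ(1.12/√10.21)) ≈ 0.7260

By the reflection principle for Brownian motion, P(M_t ≥ a) = 2 · P(B_t ≥ a) for a ≥ 0. Since B_t ~ N(0, t), P(B_t ≥ 1.12) = 1 − Φ(1.12/√t) = 1 − Φ(1.12/√10.21) = 1 − Φ(0.3505). So
  P(M_{10.21} ≥ 1.12) = 2(1 − Φ(0.3505)) ≈ 0.7260.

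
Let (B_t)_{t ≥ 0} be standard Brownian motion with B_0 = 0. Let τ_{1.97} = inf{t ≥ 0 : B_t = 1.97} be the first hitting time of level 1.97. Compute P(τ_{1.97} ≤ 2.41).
P(τ_{1.97} ≤ 2.41) = 2(1 − Φ(1.97/√2.41)) = 2(1 − Φ(1.2690)) ≈ 0.2044

By the reflection principle for standard BM, P(τ_b ≤ t) = 2 · P(B_t ≥ b). Since B_t ~ N(0, t), P(B_t ≥ 1.97) = 1 − Φ(1.97/√t) = 1 − Φ(1.97/√2.41) = 1 − Φ(1.2690) ≈ 0.10222. Doubling: P(τ_{1.97} ≤ 2.41) ≈ 2 · 0.10222 = 0.20444 ≈ 0.2044.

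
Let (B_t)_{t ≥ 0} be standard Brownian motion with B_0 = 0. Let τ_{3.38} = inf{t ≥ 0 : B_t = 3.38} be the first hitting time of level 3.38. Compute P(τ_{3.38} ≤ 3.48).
P(τ_{3.38} ≤ 3.48) = 2(1 − Φ(3.38/√3.48)) = 2(1 − Φ(1.8119)) ≈ 0.0700

By the reflection principle for standard BM, P(τ_b ≤ t) = 2 · P(B_t ≥ b). Since B_t ~ N(0, t), P(B_t ≥ 3.38) = 1 − Φ(3.38/√t) = 1 − Φ(3.38/√3.48) = 1 − Φ(1.8119) ≈ 0.03500. Doubling: P(τ_{3.38} ≤ 3.48) ≈ 2 · 0.03500 = 0.07000 ≈ 0.0700.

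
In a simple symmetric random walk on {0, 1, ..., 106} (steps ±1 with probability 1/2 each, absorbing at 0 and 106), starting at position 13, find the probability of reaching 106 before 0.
P(hit 106 before 0) = 13/106

Let u_k = P(hit 106 before 0 | start at k). Then u_0 = 0, u_106 = 1, and u_k = u_{k-1}/2 + u_{k+1}/2 for 1 ≤ k ≤ 105. This harmonic recurrence is solved by u_k = k/106, giving u_13 = 13/106.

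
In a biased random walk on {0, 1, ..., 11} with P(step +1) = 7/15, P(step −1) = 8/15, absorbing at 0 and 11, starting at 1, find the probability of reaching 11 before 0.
P(hit 11 before 0) = (1 − (8/7)^1) / (1 − (8/7)^11) = 282475249/6612607849

Let u_k denote P(reach 11 before 0 | start at k). Boundary: u_0 = 0, u_11 = 1. Recurrence: u_k = 7/15·u_{k+1} + 8/15·u_{k-1} for 1 ≤ k ≤ 10. Try u_k = A + B·r^k with r = q/p = (8/15)/(7/15) = 8/7. Substitution satisfies the recurrence; boundary conditions give:
  u_k = (1 − r^k) / (1 − r^N) = (1 − (8/7)^1) / (1 − (8/7)^11) = 282475249/6612607849.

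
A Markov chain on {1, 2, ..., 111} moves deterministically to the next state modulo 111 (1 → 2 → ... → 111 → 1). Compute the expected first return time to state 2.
E[T_2 | X_0 = 2] = 111

The chain cycles deterministically, so starting at state 2 it returns in exactly 111 steps. Equivalently, the stationary distribution is uniform π_j = 1/111 for every state j, so by Kac's formula E[T_2] = 1/π_2 = 111.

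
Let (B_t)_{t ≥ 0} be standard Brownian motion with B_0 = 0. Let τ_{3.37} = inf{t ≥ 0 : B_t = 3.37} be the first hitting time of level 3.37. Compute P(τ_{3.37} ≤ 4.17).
P(τ_{3.37} ≤ 4.17) = 2(1 − Φ(3.37/√4.17)) = 2(1 − Φ(1.6503)) ≈ 0.0989

By the reflection principle for standard BM, P(τ_b ≤ t) = 2 · P(B_t ≥ b). Since B_t ~ N(0, t), P(B_t ≥ 3.37) = 1 − Φ(3.37/√t) = 1 − Φ(3.37/√4.17) = 1 − Φ(1.6503) ≈ 0.04944. Doubling: P(τ_{3.37} ≤ 4.17) ≈ 2 · 0.04944 = 0.09888 ≈ 0.0989.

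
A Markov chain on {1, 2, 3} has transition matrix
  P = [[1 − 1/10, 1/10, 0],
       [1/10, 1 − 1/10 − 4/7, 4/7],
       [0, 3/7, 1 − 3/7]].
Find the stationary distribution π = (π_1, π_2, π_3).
π = (3/10, 3/10, 2/5)

This is a birth-death chain on three states, which satisfies detailed balance: π_1 · P_{12} = π_2 · P_{21} and π_2 · P_{23} = π_3 · P_{32}.
From π_1 · 1/10 = π_2 · 1/10: π_2/π_1 = (1/10)/(1/10) = 1.
From π_2 · 4/7 = π_3 · 3/7: π_3/π_2 = (4/7)/(3/7) = 4/3.
Take π_1 proportional to 1; then unnormalized π = (1, 1, 4/3). Normalize by dividing by the sum 10/3:
  π = (3/10, 3/10, 2/5).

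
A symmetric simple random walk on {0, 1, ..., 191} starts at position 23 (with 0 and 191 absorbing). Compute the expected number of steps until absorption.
E[τ | X_0 = 23] = 3864

Let v_k = E[τ | X_0 = k]. Boundary: v_0 = v_191 = 0. Recurrence: v_k = 1 + (v_{k-1} + v_{k+1})/2 for 1 ≤ k ≤ 190. The particular solution to v_k − (v_{k-1} + v_{k+1})/2 = 1 is v_k = −k^2. Adding homogeneous solution A + B k and matching boundaries gives v_k = k (191 − k). Substituting k = 23: v_23 = 23 · 168 = 3864.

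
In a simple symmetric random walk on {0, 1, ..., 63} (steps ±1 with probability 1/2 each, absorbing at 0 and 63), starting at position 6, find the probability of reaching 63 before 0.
P(hit 63 before 0) = 6/63 = 2/21

Let u_k = P(hit 63 before 0 | start at k). Then u_0 = 0, u_63 = 1, and u_k = u_{k-1}/2 + u_{k+1}/2 for 1 ≤ k ≤ 62. This harmonic recurrence is solved by u_k = k/63, giving u_6 = 6/63 = 2/21.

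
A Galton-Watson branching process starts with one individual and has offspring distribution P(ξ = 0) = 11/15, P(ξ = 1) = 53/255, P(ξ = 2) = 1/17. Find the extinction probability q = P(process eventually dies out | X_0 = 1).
q = 1

Mean offspring μ = 0·11/15 + 1·53/255 + 2·1/17 = 83/255 ≤ 1. For μ ≤ 1 with offspring not concentrated at 1, the Galton-Watson process goes extinct almost surely, so q = 1.
(Algebraic check: The pgf is f(s) = 11/15 + 53/255·s + 1/17·s². The extinction probability q is the smallest fixed point of f in [0, 1]. Setting s = f(s):
  1/17·s² + (53/255 − 1)·s + 11/15 = 0
  1/17·s² − (11/15 + 1/17)·s + 11/15 = 0
which factors as (s − 1)·(1/17·s − 11/15) = 0, giving roots s = 1 and s = (11/15)/(1/17) = 187/15. Since 187/15 ≥ 1, the smallest root in [0, 1] is s = 1.)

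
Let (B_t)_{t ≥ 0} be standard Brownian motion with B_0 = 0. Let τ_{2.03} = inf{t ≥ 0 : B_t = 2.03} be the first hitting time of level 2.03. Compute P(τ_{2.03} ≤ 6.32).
P(τ_{2.03} ≤ 6.32) = 2(1 − Φ(2.03/√6.32)) = 2(1 − Φ(0.8075)) ≈ 0.4194

By the reflection principle for standard BM, P(τ_b ≤ t) = 2 · P(B_t ≥ b). Since B_t ~ N(0, t), P(B_t ≥ 2.03) = 1 − Φ(2.03/√t) = 1 − Φ(2.03/√6.32) = 1 − Φ(0.8075) ≈ 0.20969. Doubling: P(τ_{2.03} ≤ 6.32) ≈ 2 · 0.20969 = 0.41938 ≈ 0.4194.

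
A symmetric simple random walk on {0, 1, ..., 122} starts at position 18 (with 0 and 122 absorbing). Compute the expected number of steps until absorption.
E[τ | X_0 = 18] = 1872

Let v_k = E[τ | X_0 = k]. Boundary: v_0 = v_122 = 0. Recurrence: v_k = 1 + (v_{k-1} + v_{k+1})/2 for 1 ≤ k ≤ 121. The particular solution to v_k − (v_{k-1} + v_{k+1})/2 = 1 is v_k = −k^2. Adding homogeneous solution A + B k and matching boundaries gives v_k = k (122 − k). Substituting k = 18: v_18 = 18 · 104 = 1872.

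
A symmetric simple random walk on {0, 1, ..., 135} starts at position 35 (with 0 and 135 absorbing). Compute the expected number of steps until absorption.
E[τ | X_0 = 35] = 3500

Let v_k = E[τ | X_0 = k]. Boundary: v_0 = v_135 = 0. Recurrence: v_k = 1 + (v_{k-1} + v_{k+1})/2 for 1 ≤ k ≤ 134. The particular solution to v_k − (v_{k-1} + v_{k+1})/2 = 1 is v_k = −k^2. Adding homogeneous solution A + B k and matching boundaries gives v_k = k (135 − k). Substituting k = 35: v_35 = 35 · 100 = 3500.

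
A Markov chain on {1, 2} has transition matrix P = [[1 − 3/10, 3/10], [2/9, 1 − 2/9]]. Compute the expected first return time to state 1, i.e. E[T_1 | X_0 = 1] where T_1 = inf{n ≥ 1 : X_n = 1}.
E[T_1 | X_0 = 1] = 1/π_1 = 47/20

For an irreducible recurrent Markov chain with stationary distribution π, E[T_i | X_0 = i] = 1/π_i (Kac's formula). Here π_1 = (2/9)/(3/10 + 2/9) = (2/9)/(47/90) = 20/47, so E[T_1 | X_0 = 1] = 1/π_1 = (3/10 + 2/9)/(2/9) = (47/90)/(2/9) = 47/20.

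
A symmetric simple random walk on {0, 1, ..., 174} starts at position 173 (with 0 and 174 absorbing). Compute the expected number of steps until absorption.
E[τ | X_0 = 173] = 173

Let v_k = E[τ | X_0 = k]. Boundary: v_0 = v_174 = 0. Recurrence: v_k = 1 + (v_{k-1} + v_{k+1})/2 for 1 ≤ k ≤ 173. The particular solution to v_k − (v_{k-1} + v_{k+1})/2 = 1 is v_k = −k^2. Adding homogeneous solution A + B k and matching boundaries gives v_k = k (174 − k). Substituting k = 173: v_173 = 173 · 1 = 173.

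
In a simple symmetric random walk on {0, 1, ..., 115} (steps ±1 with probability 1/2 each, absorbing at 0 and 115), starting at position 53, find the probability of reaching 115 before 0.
P(hit 115 before 0) = 53/115

Let u_k = P(hit 115 before 0 | start at k). Then u_0 = 0, u_115 = 1, and u_k = u_{k-1}/2 + u_{k+1}/2 for 1 ≤ k ≤ 114. This harmonic recurrence is solved by u_k = k/115, giving u_53 = 53/115.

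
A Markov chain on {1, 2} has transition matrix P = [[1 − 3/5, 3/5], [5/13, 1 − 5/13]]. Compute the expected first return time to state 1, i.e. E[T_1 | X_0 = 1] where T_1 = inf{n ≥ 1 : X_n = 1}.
E[T_1 | X_0 = 1] = 1/π_1 = 64/25

For an irreducible recurrent Markov chain with stationary distribution π, E[T_i | X_0 = i] = 1/π_i (Kac's formula). Here π_1 = (5/13)/(3/5 + 5/13) = (5/13)/(64/65) = 25/64, so E[T_1 | X_0 = 1] = 1/π_1 = (3/5 + 5/13)/(5/13) = (64/65)/(5/13) = 64/25.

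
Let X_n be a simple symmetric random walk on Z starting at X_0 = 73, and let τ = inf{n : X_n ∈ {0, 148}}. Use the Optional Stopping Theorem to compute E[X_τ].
E[X_τ] = 73

X_n is a martingale and τ is a bounded-mean stopping time (indeed τ is finite a.s. with bounded expectation since the walk is in a bounded region). By the OST, E[X_τ] = E[X_0] = 73. Equivalently: E[X_τ] = 148 · P(hit 148 first) + 0 · P(hit 0 first) = 148 · (73/148) = 73.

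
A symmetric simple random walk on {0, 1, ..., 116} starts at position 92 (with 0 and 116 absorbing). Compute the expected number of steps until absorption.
E[τ | X_0 = 92] = 2208

Let v_k = E[τ | X_0 = k]. Boundary: v_0 = v_116 = 0. Recurrence: v_k = 1 + (v_{k-1} + v_{k+1})/2 for 1 ≤ k ≤ 115. The particular solution to v_k − (v_{k-1} + v_{k+1})/2 = 1 is v_k = −k^2. Adding homogeneous solution A + B k and matching boundaries gives v_k = k (116 − k). Substituting k = 92: v_92 = 92 · 24 = 2208.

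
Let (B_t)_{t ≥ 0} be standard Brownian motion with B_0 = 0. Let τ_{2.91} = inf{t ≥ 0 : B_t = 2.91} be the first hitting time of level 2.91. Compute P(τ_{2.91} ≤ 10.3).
P(τ_{2.91} ≤ 10.3) = 2(1 − Φ(2.91/√10.3)) = 2(1 − Φ(0.9067)) ≈ 0.3646

By the reflection principle for standard BM, P(τ_b ≤ t) = 2 · P(B_t ≥ b). Since B_t ~ N(0, t), P(B_t ≥ 2.91) = 1 − Φ(2.91/√t) = 1 − Φ(2.91/√10.3) = 1 − Φ(0.9067) ≈ 0.18228. Doubling: P(τ_{2.91} ≤ 10.3) ≈ 2 · 0.18228 = 0.36456 ≈ 0.3646.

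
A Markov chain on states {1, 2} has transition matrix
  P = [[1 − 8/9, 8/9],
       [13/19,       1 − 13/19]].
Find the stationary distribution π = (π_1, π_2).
π_1 = 117/269, π_2 = 152/269

Solve πP = π with π_1 + π_2 = 1. From πP = π: π_1 · (1 − 8/9) + π_2 · 13/19 = π_1 ⇒ π_2 · 13/19 = π_1 · 8/9 ⇒ π_2/π_1 = (8/9)/(13/19) = 152/117. Together with π_1 + π_2 = 1:
  π_1 = (13/19)/(8/9 + 13/19) = (13/19)/(269/171) = 117/269,
  π_2 = (8/9)/(8/9 + 13/19) = (8/9)/(269/171) = 152/269.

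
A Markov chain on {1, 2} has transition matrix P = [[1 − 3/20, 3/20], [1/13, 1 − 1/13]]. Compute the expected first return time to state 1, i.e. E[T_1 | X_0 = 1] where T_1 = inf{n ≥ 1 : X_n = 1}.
E[T_1 | X_0 = 1] = 1/π_1 = 59/20

For an irreducible recurrent Markov chain with stationary distribution π, E[T_i | X_0 = i] = 1/π_i (Kac's formula). Here π_1 = (1/13)/(3/20 + 1/13) = (1/13)/(59/260) = 20/59, so E[T_1 | X_0 = 1] = 1/π_1 = (3/20 + 1/13)/(1/13) = (59/260)/(1/13) = 59/20.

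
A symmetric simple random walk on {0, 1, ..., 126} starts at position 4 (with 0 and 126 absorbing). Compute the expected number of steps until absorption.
E[τ | X_0 = 4] = 488

Let v_k = E[τ | X_0 = k]. Boundary: v_0 = v_126 = 0. Recurrence: v_k = 1 + (v_{k-1} + v_{k+1})/2 for 1 ≤ k ≤ 125. The particular solution to v_k − (v_{k-1} + v_{k+1})/2 = 1 is v_k = −k^2. Adding homogeneous solution A + B k and matching boundaries gives v_k = k (126 − k). Substituting k = 4: v_4 = 4 · 122 = 488.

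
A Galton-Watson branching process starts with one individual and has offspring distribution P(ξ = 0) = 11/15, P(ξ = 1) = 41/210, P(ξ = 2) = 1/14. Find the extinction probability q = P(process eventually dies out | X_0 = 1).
q = 1

Mean offspring μ = 0·11/15 + 1·41/210 + 2·1/14 = 71/210 ≤ 1. For μ ≤ 1 with offspring not concentrated at 1, the Galton-Watson process goes extinct almost surely, so q = 1.
(Algebraic check: The pgf is f(s) = 11/15 + 41/210·s + 1/14·s². The extinction probability q is the smallest fixed point of f in [0, 1]. Setting s = f(s):
  1/14·s² + (41/210 − 1)·s + 11/15 = 0
  1/14·s² − (11/15 + 1/14)·s + 11/15 = 0
which factors as (s − 1)·(1/14·s − 11/15) = 0, giving roots s = 1 and s = (11/15)/(1/14) = 154/15. Since 154/15 ≥ 1, the smallest root in [0, 1] is s = 1.)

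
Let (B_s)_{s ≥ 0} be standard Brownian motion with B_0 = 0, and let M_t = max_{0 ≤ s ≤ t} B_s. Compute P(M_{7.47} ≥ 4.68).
P(M_{7.47} ≥ 4.68) = 2·P(B_{7.47} ≥ 4.68) = 2(1 − Φ(4.68/√7.47)) ≈ 0.0868

By the reflection principle for Brownian motion, P(M_t ≥ a) = 2 · P(B_t ≥ a) for a ≥ 0. Since B_t ~ N(0, t), P(B_t ≥ 4.68) = 1 − Φ(4.68/√t) = 1 − Φ(4.68/√7.47) = 1 − Φ(1.7123). So
  P(M_{7.47} ≥ 4.68) = 2(1 − Φ(1.7123)) ≈ 0.0868.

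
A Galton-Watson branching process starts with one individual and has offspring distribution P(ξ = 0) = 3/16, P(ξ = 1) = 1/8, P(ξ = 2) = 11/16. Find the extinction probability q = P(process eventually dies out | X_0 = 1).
q = 3/11

The pgf is f(s) = 3/16 + 1/8·s + 11/16·s². The extinction probability q is the smallest fixed point of f in [0, 1]. Setting s = f(s):
  11/16·s² + (1/8 − 1)·s + 3/16 = 0
  11/16·s² − (3/16 + 11/16)·s + 3/16 = 0
which factors as (s − 1)·(11/16·s − 3/16) = 0, giving roots s = 1 and s = (3/16)/(11/16) = 3/11.
Mean offspring μ = 1/8 + 2·11/16 = 3/2 > 1 (supercritical), so q < 1. The extinction probability is the smaller root: q = (3/16)/(11/16) = 3/11.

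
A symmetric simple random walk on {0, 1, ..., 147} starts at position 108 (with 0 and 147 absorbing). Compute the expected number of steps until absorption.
E[τ | X_0 = 108] = 4212

Let v_k = E[τ | X_0 = k]. Boundary: v_0 = v_147 = 0. Recurrence: v_k = 1 + (v_{k-1} + v_{k+1})/2 for 1 ≤ k ≤ 146. The particular solution to v_k − (v_{k-1} + v_{k+1})/2 = 1 is v_k = −k^2. Adding homogeneous solution A + B k and matching boundaries gives v_k = k (147 − k). Substituting k = 108: v_108 = 108 · 39 = 4212.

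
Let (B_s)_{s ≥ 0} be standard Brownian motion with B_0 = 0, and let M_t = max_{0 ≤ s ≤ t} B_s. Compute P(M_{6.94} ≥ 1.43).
P(M_{6.94} ≥ 1.43) = 2·P(B_{6.94} ≥ 1.43) = 2(1 − Φ(1.43/√6.94)) ≈ 0.5873

By the reflection principle for Brownian motion, P(M_t ≥ a) = 2 · P(B_t ≥ a) for a ≥ 0. Since B_t ~ N(0, t), P(B_t ≥ 1.43) = 1 − Φ(1.43/√t) = 1 − Φ(1.43/√6.94) = 1 − Φ(0.5428). So
  P(M_{6.94} ≥ 1.43) = 2(1 − Φ(0.5428)) ≈ 0.5873.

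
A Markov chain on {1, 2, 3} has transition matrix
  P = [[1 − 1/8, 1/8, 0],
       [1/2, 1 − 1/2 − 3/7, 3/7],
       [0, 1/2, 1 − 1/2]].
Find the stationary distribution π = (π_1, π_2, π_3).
π = (28/41, 7/41, 6/41)

This is a birth-death chain on three states, which satisfies detailed balance: π_1 · P_{12} = π_2 · P_{21} and π_2 · P_{23} = π_3 · P_{32}.
From π_1 · 1/8 = π_2 · 1/2: π_2/π_1 = (1/8)/(1/2) = 1/4.
From π_2 · 3/7 = π_3 · 1/2: π_3/π_2 = (3/7)/(1/2) = 6/7.
Take π_1 proportional to 1; then unnormalized π = (1, 1/4, 3/14). Normalize by dividing by the sum 41/28:
  π = (28/41, 7/41, 6/41).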